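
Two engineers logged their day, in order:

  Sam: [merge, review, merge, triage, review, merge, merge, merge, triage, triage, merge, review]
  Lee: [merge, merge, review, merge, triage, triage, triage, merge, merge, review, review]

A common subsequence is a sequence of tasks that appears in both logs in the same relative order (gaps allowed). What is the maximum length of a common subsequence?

8

Match merge [1,2] → review [2,3] → merge [3,4] → triage [4,5] → triage [9,6] → triage [10,7] → merge [11,9] → review [12,11] — 8 tasks in the same relative order in both. The LCS DP gives dp[12][11] = 8, so this is optimal.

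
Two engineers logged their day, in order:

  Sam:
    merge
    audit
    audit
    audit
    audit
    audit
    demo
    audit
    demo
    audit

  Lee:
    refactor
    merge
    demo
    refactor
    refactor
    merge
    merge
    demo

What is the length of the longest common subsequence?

Pick merge (Sam #1, Lee #2) → demo (Sam #7, Lee #3) → demo (Sam #9, Lee #8); all 3 tasks appear in both, in order, and the DP table's final entry dp[10][8] is also 3, so no common subsequence is longer.

3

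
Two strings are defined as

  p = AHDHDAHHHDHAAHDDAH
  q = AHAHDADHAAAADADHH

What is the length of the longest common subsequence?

12

Taking A (p #1, q #1), then H (p #2, q #2), then H (p #4, q #4), then D (p #5, q #5), then A (p #6, q #6), then D (p #10, q #7), then H (p #11, q #8), then A (p #12, q #11), then A (p #13, q #12), then D (p #15, q #13), then D (p #16, q #15), then H (p #18, q #17) gives a common subsequence of length 12. Since dp[18][17] = 12, nothing longer is possible.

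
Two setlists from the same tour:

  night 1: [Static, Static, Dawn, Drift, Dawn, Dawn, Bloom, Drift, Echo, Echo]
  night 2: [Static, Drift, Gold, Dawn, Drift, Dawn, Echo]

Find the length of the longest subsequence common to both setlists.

Match Static [1,1], then Dawn [3,4], then Drift [4,5], then Dawn [6,6], then Echo [10,7] — 5 songs in the same relative order in both. dp[10][7] = 5 confirms this is the maximum.

5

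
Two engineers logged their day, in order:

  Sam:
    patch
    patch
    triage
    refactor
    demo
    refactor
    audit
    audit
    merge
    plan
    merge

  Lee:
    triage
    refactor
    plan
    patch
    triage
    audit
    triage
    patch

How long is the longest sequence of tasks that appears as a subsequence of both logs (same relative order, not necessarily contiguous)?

3

Taking patch at Sam[2]=Lee[4] → triage at Sam[3]=Lee[5] → audit at Sam[7]=Lee[6] gives a common subsequence of length 3. dp[11][8] = 3 confirms this is the maximum.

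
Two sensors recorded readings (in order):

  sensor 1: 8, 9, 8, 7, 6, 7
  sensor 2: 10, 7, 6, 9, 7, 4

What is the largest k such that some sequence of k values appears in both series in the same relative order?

Let dp[i][j] be the LCS length of the first i values of sensor 1 and the first j values of sensor 2. dp[i][j] = dp[i-1][j-1]+1 when the i-th and j-th values match, else max(dp[i-1][j], dp[i][j-1]).
    · 10  7  6  9  7  4
 ·  0  0  0  0  0  0  0
 8  0  0  0  0  0  0  0
 9  0  0  0  0  1  1  1
 8  0  0  0  0  1  1  1
 7  0  0  1  1  1  2  2
 6  0  0  1  2  2  2  2
 7  0  0  1  2  2  3  3
dp[6][6] = 3. One LCS (by backtracking along matches): 7, 6, 7.

3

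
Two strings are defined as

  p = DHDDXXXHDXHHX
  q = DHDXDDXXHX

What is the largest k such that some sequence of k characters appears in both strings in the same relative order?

Let dp[i][j] be the LCS length of the first i characters of p and the first j characters of q. dp[i][j] = dp[i-1][j-1]+1 when the i-th and j-th characters match, else max(dp[i-1][j], dp[i][j-1]).
    ·  D  H  D  X  D  D  X  X  H  X
 ·  0  0  0  0  0  0  0  0  0  0  0
 D  0  1  1  1  1  1  1  1  1  1  1
 H  0  1  2  2  2  2  2  2  2  2  2
 D  0  1  2  3  3  3  3  3  3  3  3
 D  0  1  2  3  3  4  4  4  4  4  4
 X  0  1  2  3  4  4  4  5  5  5  5
 X  0  1  2  3  4  4  4  5  6  6  6
 X  0  1  2  3  4  4  4  5  6  6  7
 H  0  1  2  3  4  4  4  5  6  7  7
 D  0  1  2  3  4  5  5  5  6  7  7
 X  0  1  2  3  4  5  5  6  6  7  8
 H  0  1  2  3  4  5  5  6  6  7  8
 H  0  1  2  3  4  5  5  6  6  7  8
 X  0  1  2  3  4  5  5  6  7  7  8
dp[13][10] = 8. One LCS (by backtracking along matches): DHDDXXHX.

8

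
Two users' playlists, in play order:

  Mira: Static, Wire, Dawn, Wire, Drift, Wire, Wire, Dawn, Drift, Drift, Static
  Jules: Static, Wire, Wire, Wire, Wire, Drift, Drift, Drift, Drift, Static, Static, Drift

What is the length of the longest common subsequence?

8

Match Static (Mira #1, Jules #1), Wire (Mira #2, Jules #2), Wire (Mira #4, Jules #3), Wire (Mira #6, Jules #4), Wire (Mira #7, Jules #5), Drift (Mira #9, Jules #8), Drift (Mira #10, Jules #9), Static (Mira #11, Jules #11) — 8 songs in the same relative order in both. Since dp[11][12] = 8, nothing longer is possible.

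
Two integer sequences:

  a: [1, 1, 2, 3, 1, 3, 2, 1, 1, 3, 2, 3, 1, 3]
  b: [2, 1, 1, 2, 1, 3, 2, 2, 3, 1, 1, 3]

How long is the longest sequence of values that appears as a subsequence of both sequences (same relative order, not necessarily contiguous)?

10

Taking 1 (a #1, b #2), 1 (a #2, b #3), 2 (a #3, b #4), 1 (a #5, b #5), 3 (a #6, b #6), 2 (a #7, b #7), 2 (a #11, b #8), 3 (a #12, b #9), 1 (a #13, b #11), 3 (a #14, b #12) gives a common subsequence of length 10. Since dp[14][12] = 10, nothing longer is possible.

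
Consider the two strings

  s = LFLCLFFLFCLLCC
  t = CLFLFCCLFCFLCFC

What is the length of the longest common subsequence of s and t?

Match L at s[1]=t[2], then F at s[2]=t[3], then L at s[3]=t[4], then C at s[4]=t[7], then L at s[5]=t[8], then F at s[6]=t[9], then F at s[7]=t[11], then L at s[8]=t[12], then F at s[9]=t[14], then C at s[14]=t[15] — 10 characters in the same relative order in both. Since dp[14][15] = 10, nothing longer is possible.

10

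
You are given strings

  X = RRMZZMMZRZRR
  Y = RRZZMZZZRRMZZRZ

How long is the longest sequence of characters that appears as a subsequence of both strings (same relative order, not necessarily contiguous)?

One common subsequence of length 9: R [1,1] → R [2,2] → M [3,5] → Z [4,7] → Z [5,8] → M [6,11] → Z [8,13] → R [9,14] → Z [10,15]. dp[12][15] = 9 confirms this is the maximum.

9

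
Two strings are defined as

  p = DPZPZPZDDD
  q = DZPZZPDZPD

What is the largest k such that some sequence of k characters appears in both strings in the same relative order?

7

Match D (p #1, q #1) → P (p #2, q #3) → Z (p #3, q #5) → P (p #4, q #6) → Z (p #5, q #8) → P (p #6, q #9) → D (p #10, q #10) — 7 characters in the same relative order in both. Since dp[10][10] = 7, nothing longer is possible.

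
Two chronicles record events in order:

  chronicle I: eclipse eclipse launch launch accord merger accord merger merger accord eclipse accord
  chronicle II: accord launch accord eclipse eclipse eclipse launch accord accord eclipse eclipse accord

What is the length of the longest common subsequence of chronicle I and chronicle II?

7

Match eclipse at chronicle I[1]=chronicle II[5], eclipse at chronicle I[2]=chronicle II[6], launch at chronicle I[4]=chronicle II[7], accord at chronicle I[5]=chronicle II[8], accord at chronicle I[7]=chronicle II[9], eclipse at chronicle I[11]=chronicle II[11], accord at chronicle I[12]=chronicle II[12] — 7 events in the same relative order in both. The LCS DP gives dp[12][12] = 7, so this is optimal.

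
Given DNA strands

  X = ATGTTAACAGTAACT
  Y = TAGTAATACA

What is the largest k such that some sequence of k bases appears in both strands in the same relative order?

8

Let dp[i][j] be the LCS length of the first i bases of X and the first j bases of Y. dp[i][j] = dp[i-1][j-1]+1 when the i-th and j-th bases match, else max(dp[i-1][j], dp[i][j-1]).
    ·  T  A  G  T  A  A  T  A  C  A
 ·  0  0  0  0  0  0  0  0  0  0  0
 A  0  0  1  1  1  1  1  1  1  1  1
 T  0  1  1  1  2  2  2  2  2  2  2
 G  0  1  1  2  2  2  2  2  2  2  2
 T  0  1  1  2  3  3  3  3  3  3  3
 T  0  1  1  2  3  3  3  4  4  4  4
 A  0  1  2  2  3  4  4  4  5  5  5
 A  0  1  2  2  3  4  5  5  5  5  6
 C  0  1  2  2  3  4  5  5  5  6  6
 A  0  1  2  2  3  4  5  5  6  6  7
 G  0  1  2  3  3  4  5  5  6  6  7
 T  0  1  2  3  4  4  5  6  6  6  7
 A  0  1  2  3  4  5  5  6  7  7  7
 A  0  1  2  3  4  5  6  6  7  7  8
 C  0  1  2  3  4  5  6  6  7  8  8
 T  0  1  2  3  4  5  6  7  7  8  8
dp[15][10] = 8. One LCS (by backtracking along matches): AGTAATAA.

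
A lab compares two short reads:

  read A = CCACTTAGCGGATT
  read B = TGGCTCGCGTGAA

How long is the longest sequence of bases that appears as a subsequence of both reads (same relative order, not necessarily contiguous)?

7

Match C (read A #1, read B #4) → C (read A #4, read B #6) → G (read A #8, read B #7) → C (read A #9, read B #8) → G (read A #10, read B #9) → G (read A #11, read B #11) → A (read A #12, read B #13) — 7 bases in the same relative order in both, and the DP table's final entry dp[14][13] is also 7, so no common subsequence is longer.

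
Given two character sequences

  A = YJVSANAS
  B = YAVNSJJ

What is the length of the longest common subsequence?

Taking Y [1,1]; then V [3,3]; then N [6,4]; then S [8,5] gives a common subsequence of length 4. dp[8][7] = 4 confirms this is the maximum.

4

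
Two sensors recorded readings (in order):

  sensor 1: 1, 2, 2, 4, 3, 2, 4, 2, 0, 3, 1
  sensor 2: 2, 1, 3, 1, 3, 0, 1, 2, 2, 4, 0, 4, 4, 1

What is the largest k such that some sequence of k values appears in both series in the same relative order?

Taking 1 at sensor 1[1]=sensor 2[7]; then 2 at sensor 1[2]=sensor 2[8]; then 2 at sensor 1[3]=sensor 2[9]; then 4 at sensor 1[4]=sensor 2[12]; then 4 at sensor 1[7]=sensor 2[13]; then 1 at sensor 1[11]=sensor 2[14] gives a common subsequence of length 6. dp[11][14] = 6 confirms this is the maximum.

6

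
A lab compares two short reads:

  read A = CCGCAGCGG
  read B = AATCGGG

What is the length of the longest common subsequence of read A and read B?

One common subsequence of length 4: C (read A #4, read B #4), then G (read A #6, read B #5), then G (read A #8, read B #6), then G (read A #9, read B #7). dp[9][7] = 4 confirms this is the maximum.

4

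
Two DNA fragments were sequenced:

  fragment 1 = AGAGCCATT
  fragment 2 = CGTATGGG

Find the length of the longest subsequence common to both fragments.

Pick A (fragment 1 #1, fragment 2 #4) → G (fragment 1 #2, fragment 2 #7) → G (fragment 1 #4, fragment 2 #8); all 3 bases appear in both, in order. The LCS DP gives dp[9][8] = 3, so this is optimal.

3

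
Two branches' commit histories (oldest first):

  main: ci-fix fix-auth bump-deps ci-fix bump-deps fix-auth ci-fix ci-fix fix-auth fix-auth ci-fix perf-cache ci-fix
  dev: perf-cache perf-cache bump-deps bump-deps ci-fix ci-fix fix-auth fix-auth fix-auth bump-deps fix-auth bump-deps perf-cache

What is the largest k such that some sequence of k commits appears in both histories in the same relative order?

7

Pick bump-deps at main[3]=dev[3] → bump-deps at main[5]=dev[4] → ci-fix at main[7]=dev[5] → ci-fix at main[8]=dev[6] → fix-auth at main[9]=dev[9] → fix-auth at main[10]=dev[11] → perf-cache at main[12]=dev[13]; all 7 commits appear in both, in order. Since dp[13][13] = 7, nothing longer is possible.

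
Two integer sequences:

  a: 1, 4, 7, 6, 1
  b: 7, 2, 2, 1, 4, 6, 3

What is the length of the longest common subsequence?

Match 1 at a[1]=b[4], 4 at a[2]=b[5], 6 at a[4]=b[6] — 3 values in the same relative order in both. dp[5][7] = 3 confirms this is the maximum.

3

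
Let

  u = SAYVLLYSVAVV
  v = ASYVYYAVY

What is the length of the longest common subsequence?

6

Pick S at u[1]=v[2], then Y at u[3]=v[3], then V at u[4]=v[4], then Y at u[7]=v[6], then A at u[10]=v[7], then V at u[11]=v[8]; all 6 characters appear in both, in order. Since dp[12][9] = 6, nothing longer is possible.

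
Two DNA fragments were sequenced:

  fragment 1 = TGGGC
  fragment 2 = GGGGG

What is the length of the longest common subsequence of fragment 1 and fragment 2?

Match G [2,3], then G [3,4], then G [4,5] — 3 bases in the same relative order in both. The LCS DP gives dp[5][5] = 3, so this is optimal.

3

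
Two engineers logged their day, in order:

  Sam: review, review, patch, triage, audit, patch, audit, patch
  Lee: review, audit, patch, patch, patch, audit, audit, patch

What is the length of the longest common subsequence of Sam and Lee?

5

Pick review (Sam #1, Lee #1) → patch (Sam #3, Lee #5) → audit (Sam #5, Lee #6) → audit (Sam #7, Lee #7) → patch (Sam #8, Lee #8); all 5 tasks appear in both, in order, and the DP table's final entry dp[8][8] is also 5, so no common subsequence is longer.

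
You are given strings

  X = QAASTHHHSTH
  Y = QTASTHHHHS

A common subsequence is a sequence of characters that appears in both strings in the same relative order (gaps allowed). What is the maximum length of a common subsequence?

8

Let dp[i][j] be the LCS length of the first i characters of X and the first j characters of Y. dp[i][j] = dp[i-1][j-1]+1 when the i-th and j-th characters match, else max(dp[i-1][j], dp[i][j-1]).
    ·  Q  T  A  S  T  H  H  H  H  S
 ·  0  0  0  0  0  0  0  0  0  0  0
 Q  0  1  1  1  1  1  1  1  1  1  1
 A  0  1  1  2  2  2  2  2  2  2  2
 A  0  1  1  2  2  2  2  2  2  2  2
 S  0  1  1  2  3  3  3  3  3  3  3
 T  0  1  2  2  3  4  4  4  4  4  4
 H  0  1  2  2  3  4  5  5  5  5  5
 H  0  1  2  2  3  4  5  6  6  6  6
 H  0  1  2  2  3  4  5  6  7  7  7
 S  0  1  2  2  3  4  5  6  7  7  8
 T  0  1  2  2  3  4  5  6  7  7  8
 H  0  1  2  2  3  4  5  6  7  8  8
dp[11][10] = 8. One LCS (by backtracking along matches): QASTHHHS.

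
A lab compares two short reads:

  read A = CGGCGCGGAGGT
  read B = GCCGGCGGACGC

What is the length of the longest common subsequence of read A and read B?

8

Match C [1,3] → G [3,4] → G [5,5] → C [6,6] → G [7,7] → G [8,8] → A [9,9] → G [10,11] — 8 bases in the same relative order in both. dp[12][12] = 8 confirms this is the maximum.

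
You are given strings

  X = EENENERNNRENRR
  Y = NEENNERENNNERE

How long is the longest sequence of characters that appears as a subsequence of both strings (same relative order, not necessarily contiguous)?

Pick E at X[1]=Y[2]; then E at X[2]=Y[3]; then N at X[3]=Y[4]; then N at X[5]=Y[5]; then E at X[6]=Y[6]; then R at X[7]=Y[7]; then N at X[8]=Y[10]; then N at X[9]=Y[11]; then R at X[10]=Y[13]; then E at X[11]=Y[14]; all 10 characters appear in both, in order. Since dp[14][14] = 10, nothing longer is possible.

10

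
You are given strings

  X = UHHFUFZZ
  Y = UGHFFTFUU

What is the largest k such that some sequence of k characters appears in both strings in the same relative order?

4

Let dp[i][j] be the LCS length of the first i characters of X and the first j characters of Y. dp[i][j] = dp[i-1][j-1]+1 when the i-th and j-th characters match, else max(dp[i-1][j], dp[i][j-1]).
    ·  U  G  H  F  F  T  F  U  U
 ·  0  0  0  0  0  0  0  0  0  0
 U  0  1  1  1  1  1  1  1  1  1
 H  0  1  1  2  2  2  2  2  2  2
 H  0  1  1  2  2  2  2  2  2  2
 F  0  1  1  2  3  3  3  3  3  3
 U  0  1  1  2  3  3  3  3  4  4
 F  0  1  1  2  3  4  4  4  4  4
 Z  0  1  1  2  3  4  4  4  4  4
 Z  0  1  1  2  3  4  4  4  4  4
dp[8][9] = 4. One LCS (by backtracking along matches): UHFU.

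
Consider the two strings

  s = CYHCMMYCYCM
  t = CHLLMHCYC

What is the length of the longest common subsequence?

6

Pick C at s[1]=t[1], H at s[3]=t[2], M at s[5]=t[5], C at s[8]=t[7], Y at s[9]=t[8], C at s[10]=t[9]; all 6 characters appear in both, in order. dp[11][9] = 6 confirms this is the maximum.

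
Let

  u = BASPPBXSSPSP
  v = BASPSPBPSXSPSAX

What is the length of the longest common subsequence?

One common subsequence of length 10: B (u #1, v #1) → A (u #2, v #2) → S (u #3, v #3) → P (u #4, v #4) → P (u #5, v #6) → B (u #6, v #7) → X (u #7, v #10) → S (u #9, v #11) → P (u #10, v #12) → S (u #11, v #13). Since dp[12][15] = 10, nothing longer is possible.

10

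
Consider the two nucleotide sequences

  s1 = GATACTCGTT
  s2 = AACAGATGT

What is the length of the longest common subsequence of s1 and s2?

Let dp[i][j] be the LCS length of the first i bases of s1 and the first j bases of s2. dp[i][j] = dp[i-1][j-1]+1 when the i-th and j-th bases match, else max(dp[i-1][j], dp[i][j-1]).
    ·  A  A  C  A  G  A  T  G  T
 ·  0  0  0  0  0  0  0  0  0  0
 G  0  0  0  0  0  1  1  1  1  1
 A  0  1  1  1  1  1  2  2  2  2
 T  0  1  1  1  1  1  2  3  3  3
 A  0  1  2  2  2  2  2  3  3  3
 C  0  1  2  3  3  3  3  3  3  3
 T  0  1  2  3  3  3  3  4  4  4
 C  0  1  2  3  3  3  3  4  4  4
 G  0  1  2  3  3  4  4  4  5  5
 T  0  1  2  3  3  4  4  5  5  6
 T  0  1  2  3  3  4  4  5  5  6
dp[10][9] = 6. One LCS (by backtracking along matches): AACTGT.

6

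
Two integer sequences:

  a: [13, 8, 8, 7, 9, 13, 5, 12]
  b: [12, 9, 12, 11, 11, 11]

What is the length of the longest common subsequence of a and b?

2

Match 9 at a[5]=b[2], then 12 at a[8]=b[3] — 2 values in the same relative order in both. The LCS DP gives dp[8][6] = 2, so this is optimal.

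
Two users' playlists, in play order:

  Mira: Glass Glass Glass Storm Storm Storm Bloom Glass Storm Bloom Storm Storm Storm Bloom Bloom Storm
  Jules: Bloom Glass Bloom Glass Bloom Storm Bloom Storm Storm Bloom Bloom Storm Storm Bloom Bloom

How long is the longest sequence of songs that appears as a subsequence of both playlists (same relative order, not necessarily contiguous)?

11

Taking Glass at Mira[1]=Jules[2]; then Glass at Mira[2]=Jules[4]; then Storm at Mira[4]=Jules[6]; then Storm at Mira[5]=Jules[8]; then Storm at Mira[6]=Jules[9]; then Bloom at Mira[7]=Jules[10]; then Bloom at Mira[10]=Jules[11]; then Storm at Mira[12]=Jules[12]; then Storm at Mira[13]=Jules[13]; then Bloom at Mira[14]=Jules[14]; then Bloom at Mira[15]=Jules[15] gives a common subsequence of length 11. dp[16][15] = 11 confirms this is the maximum.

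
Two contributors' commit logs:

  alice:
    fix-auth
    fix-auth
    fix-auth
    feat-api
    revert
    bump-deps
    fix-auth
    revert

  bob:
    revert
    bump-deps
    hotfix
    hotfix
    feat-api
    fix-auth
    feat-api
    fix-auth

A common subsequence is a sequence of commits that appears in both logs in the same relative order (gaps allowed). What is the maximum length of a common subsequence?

Match fix-auth [3,6]; then feat-api [4,7]; then fix-auth [7,8] — 3 commits in the same relative order in both, and the DP table's final entry dp[8][8] is also 3, so no common subsequence is longer.

3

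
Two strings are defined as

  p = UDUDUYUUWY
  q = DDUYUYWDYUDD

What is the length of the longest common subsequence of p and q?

One common subsequence of length 7: D (p #2, q #1), then D (p #4, q #2), then U (p #5, q #3), then Y (p #6, q #4), then U (p #7, q #5), then W (p #9, q #7), then Y (p #10, q #9). dp[10][12] = 7 confirms this is the maximum.

7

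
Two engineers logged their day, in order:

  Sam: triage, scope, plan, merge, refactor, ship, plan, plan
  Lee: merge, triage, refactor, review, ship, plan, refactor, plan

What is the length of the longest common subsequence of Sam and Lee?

5

One common subsequence of length 5: triage [1,2], then refactor [5,3], then ship [6,5], then plan [7,6], then plan [8,8]. dp[8][8] = 5 confirms this is the maximum.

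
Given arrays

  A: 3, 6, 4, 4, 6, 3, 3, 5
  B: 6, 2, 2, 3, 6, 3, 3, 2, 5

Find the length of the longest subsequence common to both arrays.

5

Match 3 (A #1, B #4), then 6 (A #5, B #5), then 3 (A #6, B #6), then 3 (A #7, B #7), then 5 (A #8, B #9) — 5 values in the same relative order in both, and the DP table's final entry dp[8][9] is also 5, so no common subsequence is longer.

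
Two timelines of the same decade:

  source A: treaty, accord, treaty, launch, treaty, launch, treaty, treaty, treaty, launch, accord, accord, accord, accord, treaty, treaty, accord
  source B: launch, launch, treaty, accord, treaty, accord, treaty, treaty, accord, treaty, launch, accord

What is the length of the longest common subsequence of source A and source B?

8

Taking treaty [1,3], accord [2,4], treaty [3,5], treaty [5,7], treaty [7,8], treaty [9,10], launch [10,11], accord [17,12] gives a common subsequence of length 8. dp[17][12] = 8 confirms this is the maximum.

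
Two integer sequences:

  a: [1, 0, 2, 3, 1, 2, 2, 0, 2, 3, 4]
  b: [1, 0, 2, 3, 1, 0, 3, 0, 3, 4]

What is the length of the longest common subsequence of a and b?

8

Taking 1 at a[1]=b[1] → 0 at a[2]=b[2] → 2 at a[3]=b[3] → 3 at a[4]=b[4] → 1 at a[5]=b[5] → 0 at a[8]=b[8] → 3 at a[10]=b[9] → 4 at a[11]=b[10] gives a common subsequence of length 8. The LCS DP gives dp[11][10] = 8, so this is optimal.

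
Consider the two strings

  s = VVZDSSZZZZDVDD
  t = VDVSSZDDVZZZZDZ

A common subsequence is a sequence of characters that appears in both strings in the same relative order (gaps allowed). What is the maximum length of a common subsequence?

Match V (s #1, t #1); then V (s #2, t #3); then Z (s #3, t #6); then D (s #4, t #8); then Z (s #7, t #10); then Z (s #8, t #11); then Z (s #9, t #12); then Z (s #10, t #13); then D (s #11, t #14) — 9 characters in the same relative order in both. The LCS DP gives dp[14][15] = 9, so this is optimal.

9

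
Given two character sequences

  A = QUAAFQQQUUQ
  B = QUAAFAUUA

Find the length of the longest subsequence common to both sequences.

Taking Q at A[1]=B[1], U at A[2]=B[2], A at A[3]=B[3], A at A[4]=B[4], F at A[5]=B[5], U at A[9]=B[7], U at A[10]=B[8] gives a common subsequence of length 7, and the DP table's final entry dp[11][9] is also 7, so no common subsequence is longer.

7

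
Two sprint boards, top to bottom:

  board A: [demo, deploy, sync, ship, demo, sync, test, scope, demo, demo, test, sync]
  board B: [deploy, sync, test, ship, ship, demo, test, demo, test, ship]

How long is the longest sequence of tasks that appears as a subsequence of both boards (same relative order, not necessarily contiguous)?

7

One common subsequence of length 7: deploy [2,1], sync [3,2], ship [4,5], demo [5,6], test [7,7], demo [10,8], test [11,9]. Since dp[12][10] = 7, nothing longer is possible.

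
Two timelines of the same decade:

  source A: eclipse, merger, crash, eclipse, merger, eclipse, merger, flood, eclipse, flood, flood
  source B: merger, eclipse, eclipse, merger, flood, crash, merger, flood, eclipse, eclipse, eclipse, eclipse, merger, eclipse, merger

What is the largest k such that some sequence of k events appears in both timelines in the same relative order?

Pick eclipse at source A[1]=source B[3] → merger at source A[2]=source B[4] → crash at source A[3]=source B[6] → eclipse at source A[4]=source B[12] → merger at source A[5]=source B[13] → eclipse at source A[6]=source B[14] → merger at source A[7]=source B[15]; all 7 events appear in both, in order, and the DP table's final entry dp[11][15] is also 7, so no common subsequence is longer.

7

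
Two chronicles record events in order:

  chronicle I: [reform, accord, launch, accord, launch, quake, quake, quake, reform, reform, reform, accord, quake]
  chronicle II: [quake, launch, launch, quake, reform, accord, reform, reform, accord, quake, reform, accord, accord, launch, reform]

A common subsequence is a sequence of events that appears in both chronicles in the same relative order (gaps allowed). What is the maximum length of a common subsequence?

One common subsequence of length 8: launch (chronicle I #3, chronicle II #2), then launch (chronicle I #5, chronicle II #3), then quake (chronicle I #8, chronicle II #4), then reform (chronicle I #9, chronicle II #5), then reform (chronicle I #10, chronicle II #7), then reform (chronicle I #11, chronicle II #8), then accord (chronicle I #12, chronicle II #9), then quake (chronicle I #13, chronicle II #10), and the DP table's final entry dp[13][15] is also 8, so no common subsequence is longer.

8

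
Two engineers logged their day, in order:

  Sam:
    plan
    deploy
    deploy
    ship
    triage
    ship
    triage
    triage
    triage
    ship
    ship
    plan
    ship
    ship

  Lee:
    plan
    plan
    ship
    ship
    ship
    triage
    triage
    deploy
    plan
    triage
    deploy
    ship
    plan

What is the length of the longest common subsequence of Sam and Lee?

One common subsequence of length 8: plan at Sam[1]=Lee[2] → ship at Sam[4]=Lee[4] → ship at Sam[6]=Lee[5] → triage at Sam[7]=Lee[6] → triage at Sam[8]=Lee[7] → triage at Sam[9]=Lee[10] → ship at Sam[11]=Lee[12] → plan at Sam[12]=Lee[13]. The LCS DP gives dp[14][13] = 8, so this is optimal.

8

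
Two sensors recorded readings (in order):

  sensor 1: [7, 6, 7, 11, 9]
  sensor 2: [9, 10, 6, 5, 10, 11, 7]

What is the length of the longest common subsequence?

Let dp[i][j] be the LCS length of the first i values of sensor 1 and the first j values of sensor 2. dp[i][j] = dp[i-1][j-1]+1 when the i-th and j-th values match, else max(dp[i-1][j], dp[i][j-1]).
    ·  9 10  6  5 10 11  7
 ·  0  0  0  0  0  0  0  0
 7  0  0  0  0  0  0  0  1
 6  0  0  0  1  1  1  1  1
 7  0  0  0  1  1  1  1  2
11  0  0  0  1  1  1  2  2
 9  0  1  1  1  1  1  2  2
dp[5][7] = 2. One LCS (by backtracking along matches): 6, 7.

2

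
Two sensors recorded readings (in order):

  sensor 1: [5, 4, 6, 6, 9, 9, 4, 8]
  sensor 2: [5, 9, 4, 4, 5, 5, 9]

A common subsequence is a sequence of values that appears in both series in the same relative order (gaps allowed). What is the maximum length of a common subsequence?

3

One common subsequence of length 3: 5 at sensor 1[1]=sensor 2[1], 4 at sensor 1[2]=sensor 2[4], 9 at sensor 1[6]=sensor 2[7]. Since dp[8][7] = 3, nothing longer is possible.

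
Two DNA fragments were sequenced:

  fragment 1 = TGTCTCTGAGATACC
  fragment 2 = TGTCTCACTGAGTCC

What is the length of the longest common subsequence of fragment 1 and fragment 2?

13

One common subsequence of length 13: T at fragment 1[1]=fragment 2[1] → G at fragment 1[2]=fragment 2[2] → T at fragment 1[3]=fragment 2[3] → C at fragment 1[4]=fragment 2[4] → T at fragment 1[5]=fragment 2[5] → C at fragment 1[6]=fragment 2[8] → T at fragment 1[7]=fragment 2[9] → G at fragment 1[8]=fragment 2[10] → A at fragment 1[9]=fragment 2[11] → G at fragment 1[10]=fragment 2[12] → T at fragment 1[12]=fragment 2[13] → C at fragment 1[14]=fragment 2[14] → C at fragment 1[15]=fragment 2[15]. The LCS DP gives dp[15][15] = 13, so this is optimal.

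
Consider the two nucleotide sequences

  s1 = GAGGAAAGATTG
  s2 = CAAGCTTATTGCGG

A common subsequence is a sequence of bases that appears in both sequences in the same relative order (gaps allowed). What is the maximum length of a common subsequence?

7

Pick A [6,2], then A [7,3], then G [8,4], then A [9,8], then T [10,9], then T [11,10], then G [12,14]; all 7 bases appear in both, in order. The LCS DP gives dp[12][14] = 7, so this is optimal.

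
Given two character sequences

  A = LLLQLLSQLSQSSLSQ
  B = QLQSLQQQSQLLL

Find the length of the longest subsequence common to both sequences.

Pick L at A[1]=B[2]; then L at A[2]=B[5]; then Q at A[4]=B[8]; then S at A[7]=B[9]; then Q at A[8]=B[10]; then L at A[9]=B[12]; then L at A[14]=B[13]; all 7 characters appear in both, in order, and the DP table's final entry dp[16][13] is also 7, so no common subsequence is longer.

7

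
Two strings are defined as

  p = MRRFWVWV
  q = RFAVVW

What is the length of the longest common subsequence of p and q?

Pick R (p #3, q #1), then F (p #4, q #2), then V (p #6, q #5), then W (p #7, q #6); all 4 characters appear in both, in order. Since dp[8][6] = 4, nothing longer is possible.

4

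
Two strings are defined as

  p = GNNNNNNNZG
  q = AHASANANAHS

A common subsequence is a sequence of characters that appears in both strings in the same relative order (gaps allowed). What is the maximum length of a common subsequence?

2

Taking N [2,6] → N [3,8] gives a common subsequence of length 2. The LCS DP gives dp[10][11] = 2, so this is optimal.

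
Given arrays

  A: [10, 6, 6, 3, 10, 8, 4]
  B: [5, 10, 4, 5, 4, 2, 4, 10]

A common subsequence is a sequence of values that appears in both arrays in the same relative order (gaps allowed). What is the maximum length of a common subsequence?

Match 10 (A #1, B #2); then 10 (A #5, B #8) — 2 values in the same relative order in both, and the DP table's final entry dp[7][8] is also 2, so no common subsequence is longer.

2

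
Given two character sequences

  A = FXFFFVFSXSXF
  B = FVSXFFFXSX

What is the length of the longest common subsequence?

One common subsequence of length 8: F (A #1, B #1) → X (A #2, B #4) → F (A #4, B #5) → F (A #5, B #6) → F (A #7, B #7) → X (A #9, B #8) → S (A #10, B #9) → X (A #11, B #10). Since dp[12][10] = 8, nothing longer is possible.

8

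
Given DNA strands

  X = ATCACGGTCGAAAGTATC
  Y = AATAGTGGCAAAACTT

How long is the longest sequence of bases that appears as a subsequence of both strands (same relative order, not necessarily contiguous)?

Taking A at X[1]=Y[2] → T at X[2]=Y[3] → A at X[4]=Y[4] → G at X[6]=Y[7] → G at X[7]=Y[8] → C at X[9]=Y[9] → A at X[11]=Y[11] → A at X[12]=Y[12] → A at X[13]=Y[13] → T at X[15]=Y[15] → T at X[17]=Y[16] gives a common subsequence of length 11, and the DP table's final entry dp[18][16] is also 11, so no common subsequence is longer.

11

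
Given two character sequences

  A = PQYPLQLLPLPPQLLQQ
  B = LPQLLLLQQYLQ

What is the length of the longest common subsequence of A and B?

9

Taking P [1,2]; then Q [2,3]; then L [5,4]; then L [7,5]; then L [8,6]; then L [10,7]; then Q [13,9]; then L [15,11]; then Q [17,12] gives a common subsequence of length 9. Since dp[17][12] = 9, nothing longer is possible.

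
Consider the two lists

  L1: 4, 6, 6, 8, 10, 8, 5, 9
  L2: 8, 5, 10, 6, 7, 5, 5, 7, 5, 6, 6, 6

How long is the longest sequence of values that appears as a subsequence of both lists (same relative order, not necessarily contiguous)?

Pick 8 at L1[4]=L2[1], then 10 at L1[5]=L2[3], then 5 at L1[7]=L2[9]; all 3 values appear in both, in order. Since dp[8][12] = 3, nothing longer is possible.

3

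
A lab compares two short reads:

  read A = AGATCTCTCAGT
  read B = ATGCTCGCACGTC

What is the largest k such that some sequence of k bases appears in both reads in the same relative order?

9

Match A [1,1], G [2,3], C [5,4], T [6,5], C [7,6], C [9,8], A [10,9], G [11,11], T [12,12] — 9 bases in the same relative order in both. The LCS DP gives dp[12][13] = 9, so this is optimal.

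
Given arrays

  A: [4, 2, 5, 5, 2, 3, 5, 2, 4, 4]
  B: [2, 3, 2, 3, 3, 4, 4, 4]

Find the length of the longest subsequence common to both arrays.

5

Pick 2 (A #2, B #1); then 2 (A #5, B #3); then 3 (A #6, B #5); then 4 (A #9, B #7); then 4 (A #10, B #8); all 5 values appear in both, in order, and the DP table's final entry dp[10][8] is also 5, so no common subsequence is longer.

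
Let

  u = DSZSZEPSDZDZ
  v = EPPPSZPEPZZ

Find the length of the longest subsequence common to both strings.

6

Let dp[i][j] be the LCS length of the first i characters of u and the first j characters of v. dp[i][j] = dp[i-1][j-1]+1 when the i-th and j-th characters match, else max(dp[i-1][j], dp[i][j-1]).
    ·  E  P  P  P  S  Z  P  E  P  Z  Z
 ·  0  0  0  0  0  0  0  0  0  0  0  0
 D  0  0  0  0  0  0  0  0  0  0  0  0
 S  0  0  0  0  0  1  1  1  1  1  1  1
 Z  0  0  0  0  0  1  2  2  2  2  2  2
 S  0  0  0  0  0  1  2  2  2  2  2  2
 Z  0  0  0  0  0  1  2  2  2  2  3  3
 E  0  1  1  1  1  1  2  2  3  3  3  3
 P  0  1  2  2  2  2  2  3  3  4  4  4
 S  0  1  2  2  2  3  3  3  3  4  4  4
 D  0  1  2  2  2  3  3  3  3  4  4  4
 Z  0  1  2  2  2  3  4  4  4  4  5  5
 D  0  1  2  2  2  3  4  4  4  4  5  5
 Z  0  1  2  2  2  3  4  4  4  4  5  6
dp[12][11] = 6. One LCS (by backtracking along matches): SZEPZZ.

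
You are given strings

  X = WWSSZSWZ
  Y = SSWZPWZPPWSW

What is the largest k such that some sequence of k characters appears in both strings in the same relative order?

5

Let dp[i][j] be the LCS length of the first i characters of X and the first j characters of Y. dp[i][j] = dp[i-1][j-1]+1 when the i-th and j-th characters match, else max(dp[i-1][j], dp[i][j-1]).
    ·  S  S  W  Z  P  W  Z  P  P  W  S  W
 ·  0  0  0  0  0  0  0  0  0  0  0  0  0
 W  0  0  0  1  1  1  1  1  1  1  1  1  1
 W  0  0  0  1  1  1  2  2  2  2  2  2  2
 S  0  1  1  1  1  1  2  2  2  2  2  3  3
 S  0  1  2  2  2  2  2  2  2  2  2  3  3
 Z  0  1  2  2  3  3  3  3  3  3  3  3  3
 S  0  1  2  2  3  3  3  3  3  3  3  4  4
 W  0  1  2  3  3  3  4  4  4  4  4  4  5
 Z  0  1  2  3  4  4  4  5  5  5  5  5  5
dp[8][12] = 5. One LCS (by backtracking along matches): WWZSW.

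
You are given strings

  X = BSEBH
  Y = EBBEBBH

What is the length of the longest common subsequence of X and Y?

4

Match B at X[1]=Y[3]; then E at X[3]=Y[4]; then B at X[4]=Y[6]; then H at X[5]=Y[7] — 4 characters in the same relative order in both, and the DP table's final entry dp[5][7] is also 4, so no common subsequence is longer.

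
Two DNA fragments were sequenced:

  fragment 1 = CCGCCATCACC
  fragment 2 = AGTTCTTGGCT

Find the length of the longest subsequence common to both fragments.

One common subsequence of length 4: C [1,5] → G [3,9] → C [5,10] → T [7,11]. Since dp[11][11] = 4, nothing longer is possible.

4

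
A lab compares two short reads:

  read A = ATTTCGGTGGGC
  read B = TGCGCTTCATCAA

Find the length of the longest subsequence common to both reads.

6

Match T at read A[2]=read B[1]; then T at read A[3]=read B[6]; then T at read A[4]=read B[7]; then C at read A[5]=read B[8]; then T at read A[8]=read B[10]; then C at read A[12]=read B[11] — 6 bases in the same relative order in both. The LCS DP gives dp[12][13] = 6, so this is optimal.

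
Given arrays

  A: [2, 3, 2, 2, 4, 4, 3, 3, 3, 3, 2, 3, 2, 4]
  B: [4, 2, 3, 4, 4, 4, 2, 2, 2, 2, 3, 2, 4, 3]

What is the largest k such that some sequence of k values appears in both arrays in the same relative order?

One common subsequence of length 8: 2 at A[1]=B[2] → 3 at A[2]=B[3] → 2 at A[3]=B[8] → 2 at A[4]=B[9] → 2 at A[11]=B[10] → 3 at A[12]=B[11] → 2 at A[13]=B[12] → 4 at A[14]=B[13]. Since dp[14][14] = 8, nothing longer is possible.

8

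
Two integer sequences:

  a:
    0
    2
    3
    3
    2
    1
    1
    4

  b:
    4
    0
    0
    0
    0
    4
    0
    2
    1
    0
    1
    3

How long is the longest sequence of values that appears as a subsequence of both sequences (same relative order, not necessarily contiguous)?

Taking 0 at a[1]=b[7]; then 2 at a[5]=b[8]; then 1 at a[6]=b[9]; then 1 at a[7]=b[11] gives a common subsequence of length 4. The LCS DP gives dp[8][12] = 4, so this is optimal.

4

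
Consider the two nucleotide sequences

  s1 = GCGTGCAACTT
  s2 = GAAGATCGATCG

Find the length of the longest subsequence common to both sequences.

Let dp[i][j] be the LCS length of the first i bases of s1 and the first j bases of s2. dp[i][j] = dp[i-1][j-1]+1 when the i-th and j-th bases match, else max(dp[i-1][j], dp[i][j-1]).
    ·  G  A  A  G  A  T  C  G  A  T  C  G
 ·  0  0  0  0  0  0  0  0  0  0  0  0  0
 G  0  1  1  1  1  1  1  1  1  1  1  1  1
 C  0  1  1  1  1  1  1  2  2  2  2  2  2
 G  0  1  1  1  2  2  2  2  3  3  3  3  3
 T  0  1  1  1  2  2  3  3  3  3  4  4  4
 G  0  1  1  1  2  2  3  3  4  4  4  4  5
 C  0  1  1  1  2  2  3  4  4  4  4  5  5
 A  0  1  2  2  2  3  3  4  4  5  5  5  5
 A  0  1  2  3  3  3  3  4  4  5  5  5  5
 C  0  1  2  3  3  3  3  4  4  5  5  6  6
 T  0  1  2  3  3  3  4  4  4  5  6  6  6
 T  0  1  2  3  3  3  4  4  4  5  6  6  6
dp[11][12] = 6. One LCS (by backtracking along matches): GGTGAC.

6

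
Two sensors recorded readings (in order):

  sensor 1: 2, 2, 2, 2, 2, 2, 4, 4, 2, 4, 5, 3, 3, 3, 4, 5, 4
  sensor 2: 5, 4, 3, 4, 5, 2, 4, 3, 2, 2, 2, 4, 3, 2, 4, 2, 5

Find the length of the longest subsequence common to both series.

8

Taking 2 [1,6], 2 [2,9], 2 [3,10], 2 [4,11], 2 [6,14], 4 [8,15], 2 [9,16], 5 [16,17] gives a common subsequence of length 8. The LCS DP gives dp[17][17] = 8, so this is optimal.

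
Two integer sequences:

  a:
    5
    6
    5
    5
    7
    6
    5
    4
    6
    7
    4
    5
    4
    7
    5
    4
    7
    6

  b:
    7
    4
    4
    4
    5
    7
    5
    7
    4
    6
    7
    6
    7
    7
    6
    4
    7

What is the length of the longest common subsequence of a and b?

One common subsequence of length 9: 5 [1,5]; then 5 [4,7]; then 7 [5,8]; then 6 [6,10]; then 6 [9,12]; then 7 [10,13]; then 7 [14,14]; then 4 [16,16]; then 7 [17,17]. dp[18][17] = 9 confirms this is the maximum.

9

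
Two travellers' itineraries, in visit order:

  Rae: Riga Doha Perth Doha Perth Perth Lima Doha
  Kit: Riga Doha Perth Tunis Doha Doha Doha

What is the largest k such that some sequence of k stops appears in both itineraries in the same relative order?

5

Taking Riga at Rae[1]=Kit[1], Doha at Rae[2]=Kit[2], Perth at Rae[3]=Kit[3], Doha at Rae[4]=Kit[6], Doha at Rae[8]=Kit[7] gives a common subsequence of length 5. The LCS DP gives dp[8][7] = 5, so this is optimal.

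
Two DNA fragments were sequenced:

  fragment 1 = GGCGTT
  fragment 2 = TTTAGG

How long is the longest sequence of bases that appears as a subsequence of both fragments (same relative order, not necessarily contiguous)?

2

One common subsequence of length 2: G (fragment 1 #2, fragment 2 #5); then G (fragment 1 #4, fragment 2 #6). dp[6][6] = 2 confirms this is the maximum.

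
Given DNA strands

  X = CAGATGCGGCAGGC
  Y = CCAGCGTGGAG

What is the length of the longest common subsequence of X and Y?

Match C at X[1]=Y[2], then A at X[2]=Y[3], then G at X[3]=Y[6], then T at X[5]=Y[7], then G at X[8]=Y[8], then G at X[9]=Y[9], then A at X[11]=Y[10], then G at X[13]=Y[11] — 8 bases in the same relative order in both. The LCS DP gives dp[14][11] = 8, so this is optimal.

8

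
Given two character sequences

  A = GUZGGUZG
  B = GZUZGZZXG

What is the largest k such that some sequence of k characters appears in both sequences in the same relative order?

Pick G (A #1, B #1), then U (A #2, B #3), then Z (A #3, B #4), then G (A #4, B #5), then Z (A #7, B #7), then G (A #8, B #9); all 6 characters appear in both, in order. The LCS DP gives dp[8][9] = 6, so this is optimal.

6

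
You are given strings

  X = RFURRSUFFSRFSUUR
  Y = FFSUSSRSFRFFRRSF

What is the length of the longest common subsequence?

8

Pick F (X #2, Y #2), then U (X #3, Y #4), then R (X #4, Y #7), then R (X #5, Y #10), then F (X #8, Y #11), then F (X #9, Y #12), then S (X #10, Y #15), then F (X #12, Y #16); all 8 characters appear in both, in order, and the DP table's final entry dp[16][16] is also 8, so no common subsequence is longer.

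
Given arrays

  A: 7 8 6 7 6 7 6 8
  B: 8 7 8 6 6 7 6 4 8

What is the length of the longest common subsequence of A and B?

7

Taking 7 [1,2], 8 [2,3], 6 [3,4], 6 [5,5], 7 [6,6], 6 [7,7], 8 [8,9] gives a common subsequence of length 7. The LCS DP gives dp[8][9] = 7, so this is optimal.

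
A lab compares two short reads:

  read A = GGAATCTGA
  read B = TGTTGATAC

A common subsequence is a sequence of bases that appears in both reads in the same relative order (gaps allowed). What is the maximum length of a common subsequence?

Match G (read A #1, read B #2) → G (read A #2, read B #5) → A (read A #3, read B #6) → A (read A #4, read B #8) → C (read A #6, read B #9) — 5 bases in the same relative order in both. dp[9][9] = 5 confirms this is the maximum.

5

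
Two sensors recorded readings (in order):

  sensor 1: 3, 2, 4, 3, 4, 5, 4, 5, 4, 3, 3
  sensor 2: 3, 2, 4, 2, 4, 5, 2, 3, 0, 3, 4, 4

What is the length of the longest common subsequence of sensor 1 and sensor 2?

7

Match 3 (sensor 1 #1, sensor 2 #1) → 2 (sensor 1 #2, sensor 2 #2) → 4 (sensor 1 #3, sensor 2 #3) → 4 (sensor 1 #5, sensor 2 #5) → 5 (sensor 1 #6, sensor 2 #6) → 4 (sensor 1 #7, sensor 2 #11) → 4 (sensor 1 #9, sensor 2 #12) — 7 values in the same relative order in both, and the DP table's final entry dp[11][12] is also 7, so no common subsequence is longer.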